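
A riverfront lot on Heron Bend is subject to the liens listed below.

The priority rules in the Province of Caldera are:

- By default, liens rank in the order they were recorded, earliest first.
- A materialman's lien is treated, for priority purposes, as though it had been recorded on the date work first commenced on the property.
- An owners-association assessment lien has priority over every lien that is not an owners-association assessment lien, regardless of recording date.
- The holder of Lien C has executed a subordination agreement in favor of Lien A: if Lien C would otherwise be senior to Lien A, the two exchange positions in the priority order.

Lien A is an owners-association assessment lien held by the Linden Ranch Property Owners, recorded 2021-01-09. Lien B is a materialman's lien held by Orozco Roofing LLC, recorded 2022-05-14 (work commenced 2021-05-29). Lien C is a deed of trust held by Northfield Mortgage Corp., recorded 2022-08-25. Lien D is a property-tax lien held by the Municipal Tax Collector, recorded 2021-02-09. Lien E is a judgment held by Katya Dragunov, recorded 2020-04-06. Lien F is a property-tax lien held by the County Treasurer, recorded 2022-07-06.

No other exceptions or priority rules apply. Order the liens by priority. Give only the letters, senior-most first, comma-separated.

First, effective dates: B relates back to 2021-05-29 (work commenced).
A is an owners-association assessment lien, so it outranks all other liens regardless of date.
Ordering the rest by effective date: E (2020-04-06), D (2021-02-09), B (2021-05-29), F (2022-07-06), C (2022-08-25).
Since C is not senior to A, the subordination leaves the order unchanged.

A, E, D, B, F, C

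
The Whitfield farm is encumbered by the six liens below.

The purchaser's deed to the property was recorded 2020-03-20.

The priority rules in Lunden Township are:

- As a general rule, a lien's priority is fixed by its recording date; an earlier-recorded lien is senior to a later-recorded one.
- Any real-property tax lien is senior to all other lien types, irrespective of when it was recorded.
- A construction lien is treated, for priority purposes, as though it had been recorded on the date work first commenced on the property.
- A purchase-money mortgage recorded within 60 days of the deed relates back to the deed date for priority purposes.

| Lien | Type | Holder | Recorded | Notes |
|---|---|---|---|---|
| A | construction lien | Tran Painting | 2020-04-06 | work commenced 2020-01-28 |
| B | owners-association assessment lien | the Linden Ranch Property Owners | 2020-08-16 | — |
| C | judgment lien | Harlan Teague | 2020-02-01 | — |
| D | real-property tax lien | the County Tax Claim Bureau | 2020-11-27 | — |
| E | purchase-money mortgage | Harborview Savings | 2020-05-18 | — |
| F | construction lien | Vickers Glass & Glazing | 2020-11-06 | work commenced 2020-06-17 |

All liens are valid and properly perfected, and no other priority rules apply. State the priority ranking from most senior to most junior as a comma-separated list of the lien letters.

D, A, C, E, F, B

First, effective dates: A is treated as recorded 2020-01-28, the work-commencement date; E relates back to the deed date 2020-03-20; F is treated as recorded 2020-06-17, the work-commencement date.
D, as a real-property tax lien, has superpriority and ranks first.
Among the remaining liens, by effective date: A (2020-01-28), C (2020-02-01), E (2020-03-20), F (2020-06-17), B (2020-08-16).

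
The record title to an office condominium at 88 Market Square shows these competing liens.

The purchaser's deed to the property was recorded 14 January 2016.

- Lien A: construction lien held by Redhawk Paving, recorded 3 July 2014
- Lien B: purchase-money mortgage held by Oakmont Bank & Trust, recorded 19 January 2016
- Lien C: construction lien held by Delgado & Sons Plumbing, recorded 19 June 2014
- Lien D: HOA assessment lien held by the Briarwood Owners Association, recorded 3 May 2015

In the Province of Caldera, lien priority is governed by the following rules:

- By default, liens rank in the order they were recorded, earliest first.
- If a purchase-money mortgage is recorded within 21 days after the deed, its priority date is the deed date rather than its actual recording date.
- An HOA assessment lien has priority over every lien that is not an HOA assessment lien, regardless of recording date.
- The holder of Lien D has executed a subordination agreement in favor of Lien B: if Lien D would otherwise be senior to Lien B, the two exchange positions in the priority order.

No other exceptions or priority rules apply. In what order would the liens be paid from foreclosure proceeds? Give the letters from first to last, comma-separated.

B, C, A, D

Adjusting effective dates: B's effective date is the deed date, 14 January 2016.
As an HOA assessment lien, D is senior to every other lien.
Among the remaining liens, by effective date: C (19 June 2014), A (3 July 2014), B (14 January 2016).
D is senior to B before the subordination, so the two trade places.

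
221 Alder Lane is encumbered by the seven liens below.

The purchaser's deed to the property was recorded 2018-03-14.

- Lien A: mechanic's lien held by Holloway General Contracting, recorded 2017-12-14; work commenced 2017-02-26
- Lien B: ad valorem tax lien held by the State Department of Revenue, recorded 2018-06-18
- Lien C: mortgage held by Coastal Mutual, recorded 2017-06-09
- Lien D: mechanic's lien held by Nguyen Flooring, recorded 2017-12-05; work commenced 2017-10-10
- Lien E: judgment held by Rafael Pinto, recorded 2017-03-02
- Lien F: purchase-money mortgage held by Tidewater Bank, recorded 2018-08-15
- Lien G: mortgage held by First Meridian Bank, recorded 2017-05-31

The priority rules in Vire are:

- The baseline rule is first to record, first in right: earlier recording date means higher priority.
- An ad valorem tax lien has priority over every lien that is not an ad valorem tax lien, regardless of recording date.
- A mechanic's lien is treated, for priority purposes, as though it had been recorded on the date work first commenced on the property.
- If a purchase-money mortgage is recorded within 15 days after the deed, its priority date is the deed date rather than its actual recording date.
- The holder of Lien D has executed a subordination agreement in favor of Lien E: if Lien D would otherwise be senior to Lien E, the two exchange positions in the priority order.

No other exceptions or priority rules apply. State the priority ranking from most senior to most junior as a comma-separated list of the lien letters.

B, A, E, G, C, D, F

Effective dates: A relates back to 2017-02-26 (work commenced); D is treated as recorded 2017-10-10, the work-commencement date; F was recorded 154 days after the deed — beyond 15 days — so no relation-back applies.
B is an ad valorem tax lien and takes priority over every other lien.
Ordering the rest by effective date: A (2017-02-26), E (2017-03-02), G (2017-05-31), C (2017-06-09), D (2017-10-10), F (2018-08-15).
Since D is not senior to E, the subordination leaves the order unchanged.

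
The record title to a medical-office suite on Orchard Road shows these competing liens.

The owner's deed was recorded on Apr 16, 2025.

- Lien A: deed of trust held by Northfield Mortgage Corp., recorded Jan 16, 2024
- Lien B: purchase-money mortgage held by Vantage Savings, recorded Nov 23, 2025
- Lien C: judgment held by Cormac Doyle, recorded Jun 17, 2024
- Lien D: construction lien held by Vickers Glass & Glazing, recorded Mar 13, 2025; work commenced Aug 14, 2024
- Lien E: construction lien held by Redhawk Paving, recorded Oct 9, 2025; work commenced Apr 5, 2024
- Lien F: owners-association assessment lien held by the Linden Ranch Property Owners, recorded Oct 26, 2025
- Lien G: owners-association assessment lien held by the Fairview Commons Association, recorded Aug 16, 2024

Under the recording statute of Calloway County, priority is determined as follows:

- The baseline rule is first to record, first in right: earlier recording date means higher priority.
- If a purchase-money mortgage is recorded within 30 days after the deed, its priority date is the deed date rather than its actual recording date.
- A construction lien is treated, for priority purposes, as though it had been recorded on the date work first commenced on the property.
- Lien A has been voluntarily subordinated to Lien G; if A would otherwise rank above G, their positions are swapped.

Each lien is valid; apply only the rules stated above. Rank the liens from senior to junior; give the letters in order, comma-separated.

G, E, C, D, A, F, B

Effective dates: B was recorded 221 days after the deed, outside the 30-day window, so it keeps its recording date; D's effective date is Aug 14, 2024, when work began; E's effective date is Apr 5, 2024, when work began.
Ordering by effective date: A (Jan 16, 2024), E (Apr 5, 2024), C (Jun 17, 2024), D (Aug 14, 2024), G (Aug 16, 2024), F (Oct 26, 2025), B (Nov 23, 2025).
A would otherwise be senior to G, so under the subordination agreement A and G exchange positions.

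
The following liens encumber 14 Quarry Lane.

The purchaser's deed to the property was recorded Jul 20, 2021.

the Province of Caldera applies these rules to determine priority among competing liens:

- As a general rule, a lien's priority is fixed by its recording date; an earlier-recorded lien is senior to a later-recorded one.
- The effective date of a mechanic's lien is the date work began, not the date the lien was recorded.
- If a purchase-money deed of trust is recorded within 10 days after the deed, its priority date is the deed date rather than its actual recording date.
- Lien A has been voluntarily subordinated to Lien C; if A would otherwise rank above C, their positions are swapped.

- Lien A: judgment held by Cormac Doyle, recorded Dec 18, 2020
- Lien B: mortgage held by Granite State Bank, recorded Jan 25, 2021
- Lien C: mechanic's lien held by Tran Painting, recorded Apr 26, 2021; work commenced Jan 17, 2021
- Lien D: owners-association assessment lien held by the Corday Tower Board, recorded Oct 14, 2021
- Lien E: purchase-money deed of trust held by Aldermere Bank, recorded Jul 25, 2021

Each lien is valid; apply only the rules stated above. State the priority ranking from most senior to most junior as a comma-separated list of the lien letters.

Effective dates: C relates back to Jan 17, 2021 (work commenced); E's effective date is the deed date, Jul 20, 2021.
Ordering by effective date: A (Dec 18, 2020), C (Jan 17, 2021), B (Jan 25, 2021), E (Jul 20, 2021), D (Oct 14, 2021).
A is senior to C before the subordination, so the two trade places.

C, A, B, E, D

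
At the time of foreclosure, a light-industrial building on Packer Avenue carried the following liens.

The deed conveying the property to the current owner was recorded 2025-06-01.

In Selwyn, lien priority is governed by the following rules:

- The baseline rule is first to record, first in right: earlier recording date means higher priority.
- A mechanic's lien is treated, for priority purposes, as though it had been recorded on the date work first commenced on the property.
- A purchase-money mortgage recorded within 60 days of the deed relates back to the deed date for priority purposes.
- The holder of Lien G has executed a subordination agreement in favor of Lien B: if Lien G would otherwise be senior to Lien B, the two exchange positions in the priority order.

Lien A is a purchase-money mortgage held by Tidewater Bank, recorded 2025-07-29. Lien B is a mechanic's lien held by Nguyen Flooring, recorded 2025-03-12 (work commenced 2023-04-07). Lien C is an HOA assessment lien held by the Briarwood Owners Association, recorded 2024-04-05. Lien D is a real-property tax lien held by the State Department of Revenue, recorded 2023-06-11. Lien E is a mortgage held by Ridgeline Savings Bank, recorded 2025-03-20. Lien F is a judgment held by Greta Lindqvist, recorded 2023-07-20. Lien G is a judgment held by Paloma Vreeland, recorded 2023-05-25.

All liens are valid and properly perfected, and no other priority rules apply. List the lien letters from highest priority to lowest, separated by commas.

Effective dates after the stated exceptions: A was recorded within the 60-day window, so its effective date is the deed date 2025-06-01; B's effective date is 2023-04-07, when work began.
Sorted by effective date: B (2023-04-07), G (2023-05-25), D (2023-06-11), F (2023-07-20), C (2024-04-05), E (2025-03-20), A (2025-06-01).
Since G is not senior to B, the subordination leaves the order unchanged.

B, G, D, F, C, E, A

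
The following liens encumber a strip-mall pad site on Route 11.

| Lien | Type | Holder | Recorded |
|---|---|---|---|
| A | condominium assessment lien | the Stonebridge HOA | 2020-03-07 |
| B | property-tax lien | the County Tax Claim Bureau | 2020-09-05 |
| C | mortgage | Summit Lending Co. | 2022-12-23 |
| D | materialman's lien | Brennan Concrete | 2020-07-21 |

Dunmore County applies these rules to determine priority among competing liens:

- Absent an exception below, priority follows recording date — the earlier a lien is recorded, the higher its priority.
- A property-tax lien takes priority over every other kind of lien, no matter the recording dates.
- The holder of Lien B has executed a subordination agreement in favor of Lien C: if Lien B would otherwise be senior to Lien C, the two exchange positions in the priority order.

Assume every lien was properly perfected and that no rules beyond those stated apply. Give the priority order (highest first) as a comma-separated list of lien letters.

C, A, D, B

B is a property-tax lien, so it outranks all other liens regardless of date.
Remaining liens by effective date: A (2020-03-07), D (2020-07-21), C (2022-12-23).
B would otherwise be senior to C, so under the subordination agreement B and C exchange positions.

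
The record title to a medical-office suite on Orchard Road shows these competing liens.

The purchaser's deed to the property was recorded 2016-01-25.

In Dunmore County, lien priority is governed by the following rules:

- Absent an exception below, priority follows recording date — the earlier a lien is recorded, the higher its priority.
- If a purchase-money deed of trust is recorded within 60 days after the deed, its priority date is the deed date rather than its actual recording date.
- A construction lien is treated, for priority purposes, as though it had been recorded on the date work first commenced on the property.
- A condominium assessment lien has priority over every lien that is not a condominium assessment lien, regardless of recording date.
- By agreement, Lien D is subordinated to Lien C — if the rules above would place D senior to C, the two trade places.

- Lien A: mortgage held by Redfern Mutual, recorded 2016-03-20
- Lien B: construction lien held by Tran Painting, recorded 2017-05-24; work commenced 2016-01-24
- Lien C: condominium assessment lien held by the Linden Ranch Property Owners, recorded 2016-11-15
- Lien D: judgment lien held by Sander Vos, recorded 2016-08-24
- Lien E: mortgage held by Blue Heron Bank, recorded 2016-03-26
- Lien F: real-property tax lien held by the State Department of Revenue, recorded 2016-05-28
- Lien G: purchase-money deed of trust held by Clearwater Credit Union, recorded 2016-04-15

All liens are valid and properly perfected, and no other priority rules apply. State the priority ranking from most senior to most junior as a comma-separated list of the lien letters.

C, B, A, E, G, F, D

Effective dates after the stated exceptions: B is treated as recorded 2016-01-24, the work-commencement date; G was recorded 81 days after the deed — beyond 60 days — so no relation-back applies.
C, as a condominium assessment lien, has superpriority and ranks first.
The other liens, earliest effective date first: B (2016-01-24), A (2016-03-20), E (2016-03-26), G (2016-04-15), F (2016-05-28), D (2016-08-24).
Since D is not senior to C, the subordination leaves the order unchanged.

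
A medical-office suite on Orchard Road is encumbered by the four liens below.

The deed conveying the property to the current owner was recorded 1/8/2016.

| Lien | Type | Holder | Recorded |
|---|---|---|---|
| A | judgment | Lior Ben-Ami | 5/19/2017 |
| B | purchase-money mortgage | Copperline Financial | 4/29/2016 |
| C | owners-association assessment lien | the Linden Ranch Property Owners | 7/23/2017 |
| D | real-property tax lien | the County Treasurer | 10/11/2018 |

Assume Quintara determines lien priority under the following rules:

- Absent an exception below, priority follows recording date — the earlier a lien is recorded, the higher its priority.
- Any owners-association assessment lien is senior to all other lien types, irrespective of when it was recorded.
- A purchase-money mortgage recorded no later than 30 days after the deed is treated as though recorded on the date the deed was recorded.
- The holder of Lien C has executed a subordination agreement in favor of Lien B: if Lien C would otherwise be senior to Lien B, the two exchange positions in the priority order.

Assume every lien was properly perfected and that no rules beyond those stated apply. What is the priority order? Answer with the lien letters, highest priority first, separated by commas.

First, effective dates: B was recorded 112 days after the deed — beyond 30 days — so no relation-back applies.
C is an owners-association assessment lien and takes priority over every other lien.
Remaining liens by effective date: B (4/29/2016), A (5/19/2017), D (10/11/2018).
Because C would otherwise rank above B, the subordination swaps them.

B, C, A, D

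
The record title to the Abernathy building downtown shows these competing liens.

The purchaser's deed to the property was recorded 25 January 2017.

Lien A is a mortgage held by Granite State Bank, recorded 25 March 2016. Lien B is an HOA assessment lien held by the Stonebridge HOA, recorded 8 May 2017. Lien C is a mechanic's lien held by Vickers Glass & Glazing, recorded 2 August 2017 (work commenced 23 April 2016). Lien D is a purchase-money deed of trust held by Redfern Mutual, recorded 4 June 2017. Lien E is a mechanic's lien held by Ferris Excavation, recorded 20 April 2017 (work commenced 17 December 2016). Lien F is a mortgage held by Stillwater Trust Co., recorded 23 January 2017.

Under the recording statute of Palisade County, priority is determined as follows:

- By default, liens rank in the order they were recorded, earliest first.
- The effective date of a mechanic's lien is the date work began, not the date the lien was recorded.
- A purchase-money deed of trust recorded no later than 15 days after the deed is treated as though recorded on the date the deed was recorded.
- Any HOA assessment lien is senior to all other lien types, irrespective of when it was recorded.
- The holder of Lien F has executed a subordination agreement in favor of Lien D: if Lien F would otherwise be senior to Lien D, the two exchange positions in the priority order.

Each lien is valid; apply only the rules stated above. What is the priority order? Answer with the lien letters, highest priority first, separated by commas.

B, A, C, E, D, F

Effective dates after the stated exceptions: C relates back to 23 April 2016 (work commenced); D missed the 15-day window (130 days after the deed), so its recording date stands; E relates back to 17 December 2016 (work commenced).
B, as an HOA assessment lien, has superpriority and ranks first.
Among the remaining liens, by effective date: A (25 March 2016), C (23 April 2016), E (17 December 2016), F (23 January 2017), D (4 June 2017).
The subordination applies — F was senior to D — so F and D swap.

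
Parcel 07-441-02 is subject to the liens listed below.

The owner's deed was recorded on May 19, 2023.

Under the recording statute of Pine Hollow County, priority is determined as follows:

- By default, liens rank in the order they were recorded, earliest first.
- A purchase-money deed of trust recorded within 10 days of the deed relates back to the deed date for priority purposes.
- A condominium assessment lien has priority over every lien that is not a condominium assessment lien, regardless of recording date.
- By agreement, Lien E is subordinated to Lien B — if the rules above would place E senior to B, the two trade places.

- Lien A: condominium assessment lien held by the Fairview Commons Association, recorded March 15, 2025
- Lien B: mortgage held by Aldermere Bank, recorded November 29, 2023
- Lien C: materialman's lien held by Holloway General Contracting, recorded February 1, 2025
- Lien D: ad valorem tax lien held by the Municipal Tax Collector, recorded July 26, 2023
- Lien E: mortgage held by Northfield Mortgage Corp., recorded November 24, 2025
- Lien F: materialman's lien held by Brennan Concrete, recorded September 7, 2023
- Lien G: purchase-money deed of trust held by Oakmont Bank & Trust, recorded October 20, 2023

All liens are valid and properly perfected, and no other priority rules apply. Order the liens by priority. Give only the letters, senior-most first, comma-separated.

A, D, F, G, B, C, E

Effective dates after the stated exceptions: G was recorded 154 days after the deed, outside the 10-day window, so it keeps its recording date.
A, as a condominium assessment lien, has superpriority and ranks first.
Among the remaining liens, by effective date: D (July 26, 2023), F (September 7, 2023), G (October 20, 2023), B (November 29, 2023), C (February 1, 2025), E (November 24, 2025).
E is already junior to B, so the subordination agreement changes nothing.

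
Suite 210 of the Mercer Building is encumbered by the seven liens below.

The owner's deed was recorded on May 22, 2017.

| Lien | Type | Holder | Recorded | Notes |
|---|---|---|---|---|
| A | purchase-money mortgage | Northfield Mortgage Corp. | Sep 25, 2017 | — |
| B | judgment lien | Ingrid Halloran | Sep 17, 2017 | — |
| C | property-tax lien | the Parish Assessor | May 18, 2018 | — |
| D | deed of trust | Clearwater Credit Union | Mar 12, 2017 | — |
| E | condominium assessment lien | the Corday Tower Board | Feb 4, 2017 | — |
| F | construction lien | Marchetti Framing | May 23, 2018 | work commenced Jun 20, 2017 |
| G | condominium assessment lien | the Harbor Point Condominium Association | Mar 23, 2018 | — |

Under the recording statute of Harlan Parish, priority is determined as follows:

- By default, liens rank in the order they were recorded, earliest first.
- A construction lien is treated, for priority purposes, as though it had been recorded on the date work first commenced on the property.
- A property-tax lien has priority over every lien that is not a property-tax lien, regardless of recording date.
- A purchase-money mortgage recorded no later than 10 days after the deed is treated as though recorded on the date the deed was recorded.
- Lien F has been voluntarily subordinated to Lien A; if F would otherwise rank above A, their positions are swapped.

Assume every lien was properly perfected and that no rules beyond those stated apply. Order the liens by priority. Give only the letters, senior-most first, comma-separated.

Adjusting effective dates: A was recorded 126 days after the deed, outside the 10-day window, so it keeps its recording date; F's effective date is Jun 20, 2017, when work began.
As a property-tax lien, C is senior to every other lien.
The other liens, earliest effective date first: E (Feb 4, 2017), D (Mar 12, 2017), F (Jun 20, 2017), B (Sep 17, 2017), A (Sep 25, 2017), G (Mar 23, 2018).
F is senior to A before the subordination, so the two trade places.

C, E, D, A, B, F, G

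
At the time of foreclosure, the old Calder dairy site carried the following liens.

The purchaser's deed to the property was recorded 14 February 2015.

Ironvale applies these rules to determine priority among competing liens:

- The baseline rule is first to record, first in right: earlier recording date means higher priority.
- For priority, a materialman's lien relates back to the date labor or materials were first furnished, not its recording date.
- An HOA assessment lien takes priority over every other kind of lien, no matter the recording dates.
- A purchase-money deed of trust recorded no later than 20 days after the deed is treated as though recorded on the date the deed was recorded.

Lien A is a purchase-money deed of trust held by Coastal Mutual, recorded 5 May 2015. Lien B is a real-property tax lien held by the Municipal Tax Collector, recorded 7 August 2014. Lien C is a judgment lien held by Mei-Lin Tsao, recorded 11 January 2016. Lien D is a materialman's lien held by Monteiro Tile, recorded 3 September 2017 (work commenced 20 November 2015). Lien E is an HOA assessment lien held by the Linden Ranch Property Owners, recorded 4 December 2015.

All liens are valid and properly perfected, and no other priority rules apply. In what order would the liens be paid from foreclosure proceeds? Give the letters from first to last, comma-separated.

E, B, A, D, C

Adjusting effective dates: A was recorded 80 days after the deed, outside the 20-day window, so it keeps its recording date; D's effective date is 20 November 2015, when work began.
E is an HOA assessment lien and takes priority over every other lien.
Remaining liens by effective date: B (7 August 2014), A (5 May 2015), D (20 November 2015), C (11 January 2016).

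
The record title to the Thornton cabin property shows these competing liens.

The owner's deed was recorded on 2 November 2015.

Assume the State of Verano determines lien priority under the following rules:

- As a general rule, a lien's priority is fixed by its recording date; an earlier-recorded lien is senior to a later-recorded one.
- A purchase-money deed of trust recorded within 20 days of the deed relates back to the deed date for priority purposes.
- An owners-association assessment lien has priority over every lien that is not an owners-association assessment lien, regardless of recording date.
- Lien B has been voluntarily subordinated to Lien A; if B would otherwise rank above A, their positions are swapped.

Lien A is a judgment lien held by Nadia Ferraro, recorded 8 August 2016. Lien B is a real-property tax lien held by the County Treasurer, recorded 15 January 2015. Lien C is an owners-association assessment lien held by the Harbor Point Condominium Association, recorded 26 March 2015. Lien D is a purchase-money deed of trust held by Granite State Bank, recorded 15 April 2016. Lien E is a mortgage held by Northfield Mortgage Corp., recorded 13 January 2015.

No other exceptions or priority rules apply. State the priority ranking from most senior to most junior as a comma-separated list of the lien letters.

C, E, A, D, B

Effective dates after the stated exceptions: D missed the 20-day window (165 days after the deed), so its recording date stands.
C, as an owners-association assessment lien, has superpriority and ranks first.
The other liens, earliest effective date first: E (13 January 2015), B (15 January 2015), D (15 April 2016), A (8 August 2016).
B is senior to A before the subordination, so the two trade places.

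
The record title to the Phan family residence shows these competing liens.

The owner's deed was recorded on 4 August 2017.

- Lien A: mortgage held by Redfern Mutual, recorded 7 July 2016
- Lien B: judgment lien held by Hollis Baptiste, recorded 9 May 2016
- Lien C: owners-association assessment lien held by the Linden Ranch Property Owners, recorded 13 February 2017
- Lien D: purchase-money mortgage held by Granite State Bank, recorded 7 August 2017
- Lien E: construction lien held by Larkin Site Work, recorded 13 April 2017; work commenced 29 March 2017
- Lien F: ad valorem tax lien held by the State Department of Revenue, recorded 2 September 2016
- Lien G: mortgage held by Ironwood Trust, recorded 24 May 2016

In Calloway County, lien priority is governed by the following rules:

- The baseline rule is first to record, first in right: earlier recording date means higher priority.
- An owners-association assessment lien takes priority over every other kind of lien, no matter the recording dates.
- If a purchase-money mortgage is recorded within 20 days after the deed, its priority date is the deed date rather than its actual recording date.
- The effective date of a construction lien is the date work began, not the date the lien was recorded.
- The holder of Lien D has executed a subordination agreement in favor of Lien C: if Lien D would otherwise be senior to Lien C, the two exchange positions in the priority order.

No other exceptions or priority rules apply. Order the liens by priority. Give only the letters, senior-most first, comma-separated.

Effective dates: D relates back to the deed date 4 August 2017; E's effective date is 29 March 2017, when work began.
C, as an owners-association assessment lien, has superpriority and ranks first.
Remaining liens by effective date: B (9 May 2016), G (24 May 2016), A (7 July 2016), F (2 September 2016), E (29 March 2017), D (4 August 2017).
D is already junior to C, so the subordination agreement changes nothing.

C, B, G, A, F, E, D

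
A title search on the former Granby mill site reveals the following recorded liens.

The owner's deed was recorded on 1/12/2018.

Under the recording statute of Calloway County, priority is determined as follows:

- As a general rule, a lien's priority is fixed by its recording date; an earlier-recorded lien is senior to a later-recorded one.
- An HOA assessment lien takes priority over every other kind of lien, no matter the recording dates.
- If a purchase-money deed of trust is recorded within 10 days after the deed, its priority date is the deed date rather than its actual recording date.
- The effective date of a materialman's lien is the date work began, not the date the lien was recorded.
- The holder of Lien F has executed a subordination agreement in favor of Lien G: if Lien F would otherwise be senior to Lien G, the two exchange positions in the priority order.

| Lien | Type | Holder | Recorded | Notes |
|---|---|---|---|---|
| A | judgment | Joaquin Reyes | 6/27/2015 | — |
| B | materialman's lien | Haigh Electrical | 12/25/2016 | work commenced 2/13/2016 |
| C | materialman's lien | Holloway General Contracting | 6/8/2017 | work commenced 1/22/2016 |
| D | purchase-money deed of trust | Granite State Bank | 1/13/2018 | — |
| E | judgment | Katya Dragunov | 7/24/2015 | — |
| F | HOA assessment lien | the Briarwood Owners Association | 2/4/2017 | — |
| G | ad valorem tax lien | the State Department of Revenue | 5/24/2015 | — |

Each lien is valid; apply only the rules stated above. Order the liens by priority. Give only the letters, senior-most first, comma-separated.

G, F, A, E, C, B, D

First, effective dates: B's effective date is 2/13/2016, when work began; C relates back to 1/22/2016 (work commenced); D was recorded within the 10-day window, so its effective date is the deed date 1/12/2018.
F, as an HOA assessment lien, has superpriority and ranks first.
The other liens, earliest effective date first: G (5/24/2015), A (6/27/2015), E (7/24/2015), C (1/22/2016), B (2/13/2016), D (1/12/2018).
F is senior to G before the subordination, so the two trade places.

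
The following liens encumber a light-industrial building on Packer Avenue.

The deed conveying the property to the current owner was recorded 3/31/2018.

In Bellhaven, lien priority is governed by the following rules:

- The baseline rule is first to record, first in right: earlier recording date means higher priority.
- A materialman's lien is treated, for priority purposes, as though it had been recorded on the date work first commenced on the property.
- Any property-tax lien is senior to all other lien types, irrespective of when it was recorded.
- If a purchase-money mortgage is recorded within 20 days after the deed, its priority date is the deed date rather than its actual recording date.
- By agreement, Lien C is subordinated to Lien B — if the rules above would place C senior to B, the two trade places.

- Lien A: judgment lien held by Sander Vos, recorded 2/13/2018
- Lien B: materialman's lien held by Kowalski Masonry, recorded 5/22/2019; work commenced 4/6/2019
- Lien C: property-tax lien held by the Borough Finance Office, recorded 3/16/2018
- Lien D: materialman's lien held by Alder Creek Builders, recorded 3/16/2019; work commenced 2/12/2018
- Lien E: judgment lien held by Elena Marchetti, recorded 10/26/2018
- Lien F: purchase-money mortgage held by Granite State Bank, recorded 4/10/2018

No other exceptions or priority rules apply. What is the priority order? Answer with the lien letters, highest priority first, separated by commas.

B, D, A, F, E, C

Effective dates after the stated exceptions: B is treated as recorded 4/6/2019, the work-commencement date; D's effective date is 2/12/2018, when work began; F was recorded within the 20-day window, so its effective date is the deed date 3/31/2018.
As a property-tax lien, C is senior to every other lien.
Among the remaining liens, by effective date: D (2/12/2018), A (2/13/2018), F (3/31/2018), E (10/26/2018), B (4/6/2019).
C is senior to B before the subordination, so the two trade places.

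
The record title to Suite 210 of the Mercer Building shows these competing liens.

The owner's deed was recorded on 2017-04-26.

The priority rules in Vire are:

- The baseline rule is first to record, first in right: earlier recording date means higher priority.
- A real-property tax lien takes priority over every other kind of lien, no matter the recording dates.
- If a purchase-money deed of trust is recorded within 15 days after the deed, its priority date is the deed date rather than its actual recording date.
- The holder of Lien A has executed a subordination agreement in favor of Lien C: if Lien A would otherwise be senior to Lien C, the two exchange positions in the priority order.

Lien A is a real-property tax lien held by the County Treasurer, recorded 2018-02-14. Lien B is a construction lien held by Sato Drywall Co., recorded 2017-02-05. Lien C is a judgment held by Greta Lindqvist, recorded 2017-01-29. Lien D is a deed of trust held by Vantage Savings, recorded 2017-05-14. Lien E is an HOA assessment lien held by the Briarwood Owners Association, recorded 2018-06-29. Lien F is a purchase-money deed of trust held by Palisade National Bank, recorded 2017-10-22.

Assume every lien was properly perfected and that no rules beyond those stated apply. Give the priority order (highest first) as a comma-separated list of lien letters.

C, A, B, D, F, E

First, effective dates: F was recorded 179 days after the deed — beyond 15 days — so no relation-back applies.
A is a real-property tax lien and takes priority over every other lien.
The other liens, earliest effective date first: C (2017-01-29), B (2017-02-05), D (2017-05-14), F (2017-10-22), E (2018-06-29).
The subordination applies — A was senior to C — so A and C swap.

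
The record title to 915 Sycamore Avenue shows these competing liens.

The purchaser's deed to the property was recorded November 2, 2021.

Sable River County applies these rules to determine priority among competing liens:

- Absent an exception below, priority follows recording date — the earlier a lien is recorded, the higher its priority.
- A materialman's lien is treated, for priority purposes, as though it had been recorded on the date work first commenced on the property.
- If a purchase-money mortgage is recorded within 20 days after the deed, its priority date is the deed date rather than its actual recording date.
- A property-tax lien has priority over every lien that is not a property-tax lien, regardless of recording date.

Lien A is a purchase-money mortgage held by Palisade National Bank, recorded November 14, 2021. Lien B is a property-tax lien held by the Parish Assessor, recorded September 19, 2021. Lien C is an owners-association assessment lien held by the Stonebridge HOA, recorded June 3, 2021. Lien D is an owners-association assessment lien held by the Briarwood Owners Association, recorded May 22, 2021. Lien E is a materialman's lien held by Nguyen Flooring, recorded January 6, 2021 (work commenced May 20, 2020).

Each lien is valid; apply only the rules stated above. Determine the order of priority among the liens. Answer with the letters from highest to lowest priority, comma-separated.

Effective dates after the stated exceptions: A was recorded within the 20-day window, so its effective date is the deed date November 2, 2021; E relates back to May 20, 2020 (work commenced).
B is a property-tax lien, so it outranks all other liens regardless of date.
Among the remaining liens, by effective date: E (May 20, 2020), D (May 22, 2021), C (June 3, 2021), A (November 2, 2021).

B, E, D, C, A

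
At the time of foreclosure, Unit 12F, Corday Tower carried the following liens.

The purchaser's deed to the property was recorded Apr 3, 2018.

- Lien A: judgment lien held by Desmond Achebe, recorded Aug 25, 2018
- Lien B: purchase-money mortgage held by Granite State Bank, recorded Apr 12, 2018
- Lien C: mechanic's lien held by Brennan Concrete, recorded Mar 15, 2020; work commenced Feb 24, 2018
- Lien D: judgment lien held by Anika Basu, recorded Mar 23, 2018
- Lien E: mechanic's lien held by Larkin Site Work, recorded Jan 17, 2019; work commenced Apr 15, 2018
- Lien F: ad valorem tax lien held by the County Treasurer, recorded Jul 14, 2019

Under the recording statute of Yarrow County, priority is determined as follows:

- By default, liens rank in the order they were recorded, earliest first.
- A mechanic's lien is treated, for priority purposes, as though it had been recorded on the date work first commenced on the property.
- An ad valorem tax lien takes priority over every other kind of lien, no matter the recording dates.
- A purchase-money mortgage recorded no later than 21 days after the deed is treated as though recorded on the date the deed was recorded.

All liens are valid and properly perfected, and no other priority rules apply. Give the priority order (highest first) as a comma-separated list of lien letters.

F, C, D, B, E, A

Effective dates: B relates back to the deed date Apr 3, 2018; C relates back to Feb 24, 2018 (work commenced); E relates back to Apr 15, 2018 (work commenced).
F is an ad valorem tax lien and takes priority over every other lien.
The other liens, earliest effective date first: C (Feb 24, 2018), D (Mar 23, 2018), B (Apr 3, 2018), E (Apr 15, 2018), A (Aug 25, 2018).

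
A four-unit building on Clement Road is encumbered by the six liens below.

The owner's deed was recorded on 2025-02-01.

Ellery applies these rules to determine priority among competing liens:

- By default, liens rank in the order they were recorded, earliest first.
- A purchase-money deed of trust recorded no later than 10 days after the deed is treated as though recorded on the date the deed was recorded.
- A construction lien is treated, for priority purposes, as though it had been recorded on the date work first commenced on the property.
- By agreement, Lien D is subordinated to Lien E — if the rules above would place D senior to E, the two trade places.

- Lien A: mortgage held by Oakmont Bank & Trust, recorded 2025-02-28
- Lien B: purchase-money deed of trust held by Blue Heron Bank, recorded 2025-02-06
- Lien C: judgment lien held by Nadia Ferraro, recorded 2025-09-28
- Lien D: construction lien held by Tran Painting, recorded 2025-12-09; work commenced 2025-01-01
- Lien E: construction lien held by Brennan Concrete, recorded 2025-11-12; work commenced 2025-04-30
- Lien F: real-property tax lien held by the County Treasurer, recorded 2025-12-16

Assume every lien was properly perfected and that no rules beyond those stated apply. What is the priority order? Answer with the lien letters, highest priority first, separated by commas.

E, B, A, D, C, F

Effective dates after the stated exceptions: B's effective date is the deed date, 2025-02-01; D is treated as recorded 2025-01-01, the work-commencement date; E is treated as recorded 2025-04-30, the work-commencement date.
Sorted by effective date: D (2025-01-01), B (2025-02-01), A (2025-02-28), E (2025-04-30), C (2025-09-28), F (2025-12-16).
D is senior to E before the subordination, so the two trade places.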